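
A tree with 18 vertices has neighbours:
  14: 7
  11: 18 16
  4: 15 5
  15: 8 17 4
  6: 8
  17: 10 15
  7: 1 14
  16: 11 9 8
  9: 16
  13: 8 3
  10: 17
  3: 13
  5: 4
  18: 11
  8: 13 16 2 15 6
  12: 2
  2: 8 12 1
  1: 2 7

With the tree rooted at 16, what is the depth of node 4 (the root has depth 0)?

3

16–8–15–4 — 3 edges.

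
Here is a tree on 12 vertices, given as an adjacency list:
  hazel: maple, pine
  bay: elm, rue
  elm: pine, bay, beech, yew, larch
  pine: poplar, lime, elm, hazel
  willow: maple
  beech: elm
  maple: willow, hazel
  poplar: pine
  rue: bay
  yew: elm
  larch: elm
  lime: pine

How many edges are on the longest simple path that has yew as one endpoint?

Distances from yew peak at 5, attained at willow.
yew – elm – pine – hazel – maple – willow

5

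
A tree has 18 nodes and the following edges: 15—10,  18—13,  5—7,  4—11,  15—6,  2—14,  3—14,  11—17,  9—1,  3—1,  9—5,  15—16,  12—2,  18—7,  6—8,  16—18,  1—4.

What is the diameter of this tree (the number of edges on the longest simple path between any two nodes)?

Starting from 8, a farthest node is 12 at distance 12.
One longest path: 8 - 6 - 15 - 16 - 18 - 7 - 5 - 9 - 1 - 3 - 14 - 2 - 12.
So the diameter is 12.

12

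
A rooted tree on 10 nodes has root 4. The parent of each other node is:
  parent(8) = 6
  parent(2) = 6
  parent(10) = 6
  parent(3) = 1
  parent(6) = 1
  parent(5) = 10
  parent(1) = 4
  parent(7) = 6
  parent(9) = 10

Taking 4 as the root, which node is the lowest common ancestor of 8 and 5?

Path 8→root: 8 6 1 4; path 5→root: 5 10 6 1 4.
First common node: 6.

6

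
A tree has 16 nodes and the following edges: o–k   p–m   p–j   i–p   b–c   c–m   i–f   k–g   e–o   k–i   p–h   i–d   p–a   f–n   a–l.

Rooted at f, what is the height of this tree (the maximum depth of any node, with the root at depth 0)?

5

A deepest node is b, reached by f-i-p-m-c-b.
That path has 5 edges, so the height is 5.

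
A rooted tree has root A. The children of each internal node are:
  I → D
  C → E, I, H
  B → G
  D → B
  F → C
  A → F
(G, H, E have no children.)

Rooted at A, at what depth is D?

4

Path from A to D: A–F–C–I–D, which has 4 edges.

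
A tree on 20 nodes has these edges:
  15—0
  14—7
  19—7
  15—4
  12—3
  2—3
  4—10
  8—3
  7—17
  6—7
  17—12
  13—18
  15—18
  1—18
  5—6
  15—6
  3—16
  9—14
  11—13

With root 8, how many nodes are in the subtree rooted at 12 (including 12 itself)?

The subtree rooted at 12 contains: 12, 17, 7, 6, 14, 19, 5, 15, 9, 18, 4, 0, 13, 1, 10, 11 — 16 nodes.

16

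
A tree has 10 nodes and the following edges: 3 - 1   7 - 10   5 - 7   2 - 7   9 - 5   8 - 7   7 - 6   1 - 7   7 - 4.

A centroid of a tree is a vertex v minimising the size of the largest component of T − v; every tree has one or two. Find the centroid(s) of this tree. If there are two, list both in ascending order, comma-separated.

7

Removing 7 splits the tree into components of sizes 2, 2, 1, 1, 1, 1, 1; the largest is 2 ≤ ⌊10/2⌋ = 5.
Every other node leaves some component of size > 5, so the centroid is unique.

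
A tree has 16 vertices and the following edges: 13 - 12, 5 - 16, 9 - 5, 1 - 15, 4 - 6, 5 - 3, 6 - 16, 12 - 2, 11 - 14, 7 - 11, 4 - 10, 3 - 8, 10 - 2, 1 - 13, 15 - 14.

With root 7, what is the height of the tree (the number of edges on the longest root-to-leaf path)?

14

8 sits deepest: 7 → 11 → 14 → 15 → 1 → 13 → 12 → 2 → 10 → 4 → 6 → 16 → 5 → 3 → 8 — 14 edges from the root.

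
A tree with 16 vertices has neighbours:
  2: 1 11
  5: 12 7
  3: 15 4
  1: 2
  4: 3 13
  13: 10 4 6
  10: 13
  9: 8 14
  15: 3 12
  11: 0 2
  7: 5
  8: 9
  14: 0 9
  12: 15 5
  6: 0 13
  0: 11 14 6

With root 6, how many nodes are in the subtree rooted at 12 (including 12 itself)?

3

The subtree rooted at 12 contains: 12, 5, 7 — 3 nodes.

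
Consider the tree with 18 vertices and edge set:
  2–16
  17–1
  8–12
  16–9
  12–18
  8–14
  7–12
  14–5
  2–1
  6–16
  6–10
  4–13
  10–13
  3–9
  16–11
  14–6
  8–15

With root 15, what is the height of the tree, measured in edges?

7

17 sits deepest: 15–8–14–6–16–2–1–17 — 7 edges from the root.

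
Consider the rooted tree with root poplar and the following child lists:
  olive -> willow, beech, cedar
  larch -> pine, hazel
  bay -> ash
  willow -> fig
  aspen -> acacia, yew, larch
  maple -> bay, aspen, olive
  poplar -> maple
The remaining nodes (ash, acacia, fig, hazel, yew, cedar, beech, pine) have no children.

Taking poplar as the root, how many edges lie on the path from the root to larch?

Climbing from larch to the root: larch–aspen–maple–poplar. That's 3 steps.

3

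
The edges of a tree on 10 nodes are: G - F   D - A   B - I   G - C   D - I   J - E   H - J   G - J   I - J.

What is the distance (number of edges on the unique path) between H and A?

H – J – I – D – A: 4 edges.

4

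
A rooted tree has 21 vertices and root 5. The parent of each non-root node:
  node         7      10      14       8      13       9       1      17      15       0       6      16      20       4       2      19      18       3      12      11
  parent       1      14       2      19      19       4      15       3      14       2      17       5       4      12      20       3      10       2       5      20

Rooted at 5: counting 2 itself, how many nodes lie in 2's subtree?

14

2's subtree: {2, 14, 3, 0, 10, 15, 19, 17, 18, 1, 8, 13, 6, 7}, size 14.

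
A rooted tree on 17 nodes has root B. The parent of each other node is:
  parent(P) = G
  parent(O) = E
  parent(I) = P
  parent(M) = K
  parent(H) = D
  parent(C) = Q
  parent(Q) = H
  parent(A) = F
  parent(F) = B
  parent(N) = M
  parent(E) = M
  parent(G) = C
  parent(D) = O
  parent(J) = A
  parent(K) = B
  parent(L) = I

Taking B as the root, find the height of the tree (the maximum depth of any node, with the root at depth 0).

The longest root-to-leaf path is B – K – M – E – O – D – H – Q – C – G – P – I – L (12 edges).

12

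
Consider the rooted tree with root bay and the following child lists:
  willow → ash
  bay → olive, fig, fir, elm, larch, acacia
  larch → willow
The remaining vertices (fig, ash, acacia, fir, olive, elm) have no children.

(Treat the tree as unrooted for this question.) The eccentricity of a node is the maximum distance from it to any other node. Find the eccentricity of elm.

The node farthest from elm is ash, via elm–bay–larch–willow–ash — 4 edges.

4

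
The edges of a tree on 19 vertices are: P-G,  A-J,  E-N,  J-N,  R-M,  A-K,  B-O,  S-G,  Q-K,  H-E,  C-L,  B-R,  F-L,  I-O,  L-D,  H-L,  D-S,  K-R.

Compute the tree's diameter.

14

A longest path is I - O - B - R - K - A - J - N - E - H - L - D - S - G - P, with 14 edges.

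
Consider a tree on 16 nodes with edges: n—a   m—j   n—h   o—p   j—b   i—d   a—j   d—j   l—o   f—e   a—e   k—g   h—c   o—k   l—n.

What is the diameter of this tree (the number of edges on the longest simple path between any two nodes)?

A longest path is g – k – o – l – n – a – j – d – i, with 8 edges.

8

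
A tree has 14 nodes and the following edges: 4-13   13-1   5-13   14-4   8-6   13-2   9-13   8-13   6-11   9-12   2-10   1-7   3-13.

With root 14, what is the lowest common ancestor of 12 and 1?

Path 12→root: 12 9 13 4 14; path 1→root: 1 13 4 14.
First common node: 13.

13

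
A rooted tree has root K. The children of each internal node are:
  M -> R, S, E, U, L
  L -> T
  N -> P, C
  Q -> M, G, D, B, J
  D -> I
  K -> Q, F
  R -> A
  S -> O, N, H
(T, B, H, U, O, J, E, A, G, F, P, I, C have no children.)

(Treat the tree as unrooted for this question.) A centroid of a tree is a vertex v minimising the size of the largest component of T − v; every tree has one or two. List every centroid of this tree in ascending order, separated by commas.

Removing M splits the tree into components of sizes 8, 6, 2, 2, 1, 1; the largest is 8 ≤ ⌊21/2⌋ = 10.
Every other node leaves some component of size > 10, so the centroid is unique.

M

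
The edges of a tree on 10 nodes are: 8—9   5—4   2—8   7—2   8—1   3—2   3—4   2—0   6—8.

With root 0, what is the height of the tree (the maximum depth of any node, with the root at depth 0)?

4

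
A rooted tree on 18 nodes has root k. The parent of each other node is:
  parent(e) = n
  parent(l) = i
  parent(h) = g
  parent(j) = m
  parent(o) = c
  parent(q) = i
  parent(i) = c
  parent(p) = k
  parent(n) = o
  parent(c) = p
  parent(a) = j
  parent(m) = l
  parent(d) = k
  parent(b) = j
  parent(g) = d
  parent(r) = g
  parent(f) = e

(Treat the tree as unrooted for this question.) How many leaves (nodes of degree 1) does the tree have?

6

The leaves are a, b, f, h, q, r.
That is 6 leaves.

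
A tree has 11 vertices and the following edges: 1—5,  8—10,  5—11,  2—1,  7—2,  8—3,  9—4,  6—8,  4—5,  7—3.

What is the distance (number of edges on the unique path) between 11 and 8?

6

Walking from 11: 11 - 5 - 1 - 2 - 7 - 3 - 8. Length 6.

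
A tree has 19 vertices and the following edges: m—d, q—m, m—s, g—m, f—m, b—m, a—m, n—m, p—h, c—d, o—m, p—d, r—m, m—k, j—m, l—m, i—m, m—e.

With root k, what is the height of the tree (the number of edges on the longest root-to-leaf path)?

4

A deepest node is h, reached by k → m → d → p → h.
That path has 4 edges, so the height is 4.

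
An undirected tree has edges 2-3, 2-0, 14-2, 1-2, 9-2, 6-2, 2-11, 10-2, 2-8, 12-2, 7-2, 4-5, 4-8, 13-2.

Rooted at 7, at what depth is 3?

2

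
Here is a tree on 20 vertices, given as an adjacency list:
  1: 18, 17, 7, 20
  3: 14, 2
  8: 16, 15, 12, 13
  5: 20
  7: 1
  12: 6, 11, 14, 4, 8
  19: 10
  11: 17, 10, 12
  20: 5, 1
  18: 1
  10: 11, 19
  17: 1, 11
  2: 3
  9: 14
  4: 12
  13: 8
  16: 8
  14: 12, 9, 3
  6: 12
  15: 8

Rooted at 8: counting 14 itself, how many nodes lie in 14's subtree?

4

14's subtree: {14, 3, 9, 2}, size 4.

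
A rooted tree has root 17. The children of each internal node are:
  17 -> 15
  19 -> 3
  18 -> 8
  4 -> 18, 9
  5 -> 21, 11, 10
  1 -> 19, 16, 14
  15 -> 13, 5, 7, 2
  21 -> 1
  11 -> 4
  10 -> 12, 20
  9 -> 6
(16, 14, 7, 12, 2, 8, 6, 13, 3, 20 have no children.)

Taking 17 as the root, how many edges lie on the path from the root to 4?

4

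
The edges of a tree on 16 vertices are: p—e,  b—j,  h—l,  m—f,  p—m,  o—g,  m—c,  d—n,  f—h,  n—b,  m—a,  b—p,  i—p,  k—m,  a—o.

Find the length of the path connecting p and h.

3

p – m – f – h: 3 edges.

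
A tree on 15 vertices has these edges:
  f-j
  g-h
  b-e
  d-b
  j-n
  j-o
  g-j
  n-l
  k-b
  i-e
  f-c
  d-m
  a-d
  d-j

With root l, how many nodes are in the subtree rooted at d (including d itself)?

7

The subtree rooted at d contains: d, m, b, a, k, e, i — 7 nodes.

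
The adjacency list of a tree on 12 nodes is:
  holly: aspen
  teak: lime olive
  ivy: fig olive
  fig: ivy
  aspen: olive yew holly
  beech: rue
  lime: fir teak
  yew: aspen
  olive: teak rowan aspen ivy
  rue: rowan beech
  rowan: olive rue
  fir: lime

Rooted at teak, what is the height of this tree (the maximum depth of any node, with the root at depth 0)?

4

A deepest node is beech, reached by teak – olive – rowan – rue – beech.
That path has 4 edges, so the height is 4.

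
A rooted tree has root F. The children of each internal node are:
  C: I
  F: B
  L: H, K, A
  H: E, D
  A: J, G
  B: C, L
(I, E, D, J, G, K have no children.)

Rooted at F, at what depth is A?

3

Path from F to A: F – B – L – A, which has 3 edges.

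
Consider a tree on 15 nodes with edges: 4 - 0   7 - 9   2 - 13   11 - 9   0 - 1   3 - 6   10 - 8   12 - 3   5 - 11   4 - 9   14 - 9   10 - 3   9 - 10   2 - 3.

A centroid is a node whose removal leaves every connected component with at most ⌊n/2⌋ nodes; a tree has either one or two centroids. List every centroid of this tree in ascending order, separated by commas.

Removing 9 splits the tree into components of sizes 7, 3, 2, 1, 1; the largest is 7 ≤ ⌊15/2⌋ = 7.
Every other node leaves some component of size > 7, so the centroid is unique.

9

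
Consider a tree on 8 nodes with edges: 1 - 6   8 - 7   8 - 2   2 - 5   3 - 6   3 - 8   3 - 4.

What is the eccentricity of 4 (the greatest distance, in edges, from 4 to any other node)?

The node farthest from 4 is 5, via 4-3-8-2-5 — 4 edges.

4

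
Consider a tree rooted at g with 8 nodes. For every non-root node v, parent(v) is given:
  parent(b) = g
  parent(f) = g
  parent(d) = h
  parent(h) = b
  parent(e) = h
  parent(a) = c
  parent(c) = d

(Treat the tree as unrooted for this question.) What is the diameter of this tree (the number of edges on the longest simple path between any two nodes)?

6

A longest path is f-g-b-h-d-c-a, with 6 edges.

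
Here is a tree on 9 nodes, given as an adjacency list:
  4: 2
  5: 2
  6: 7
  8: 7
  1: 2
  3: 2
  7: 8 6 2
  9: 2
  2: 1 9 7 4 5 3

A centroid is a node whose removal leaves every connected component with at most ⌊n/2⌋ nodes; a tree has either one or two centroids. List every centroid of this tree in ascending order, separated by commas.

2

Removing 2 splits the tree into components of sizes 3, 1, 1, 1, 1, 1; the largest is 3 ≤ ⌊9/2⌋ = 4.
No neighbour of 2 does as well, so 2 is the unique centroid.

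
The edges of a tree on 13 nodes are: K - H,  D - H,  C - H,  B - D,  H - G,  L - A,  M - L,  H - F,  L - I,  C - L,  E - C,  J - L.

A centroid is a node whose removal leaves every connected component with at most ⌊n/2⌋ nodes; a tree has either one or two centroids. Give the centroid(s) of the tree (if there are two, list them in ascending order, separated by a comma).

Delete C: the remaining components have sizes 6, 5, 1. Max 6 ≤ 6, so C is a centroid.
Every other node leaves some component of size > 6, so the centroid is unique.

C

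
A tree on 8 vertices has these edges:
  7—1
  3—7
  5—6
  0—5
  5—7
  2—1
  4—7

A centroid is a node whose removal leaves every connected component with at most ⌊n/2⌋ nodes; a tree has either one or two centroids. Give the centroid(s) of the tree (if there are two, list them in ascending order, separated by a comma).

7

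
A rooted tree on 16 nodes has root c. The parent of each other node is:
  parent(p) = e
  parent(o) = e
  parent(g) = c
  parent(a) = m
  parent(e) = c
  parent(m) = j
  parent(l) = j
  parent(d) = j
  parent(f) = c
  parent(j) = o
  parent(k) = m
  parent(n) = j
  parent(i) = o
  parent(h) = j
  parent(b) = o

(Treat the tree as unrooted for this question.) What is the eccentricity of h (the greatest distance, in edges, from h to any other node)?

5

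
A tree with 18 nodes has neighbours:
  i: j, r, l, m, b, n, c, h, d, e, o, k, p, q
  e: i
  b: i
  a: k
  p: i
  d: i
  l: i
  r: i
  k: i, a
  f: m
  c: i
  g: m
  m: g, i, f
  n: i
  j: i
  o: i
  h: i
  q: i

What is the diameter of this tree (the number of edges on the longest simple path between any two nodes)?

Starting from a, a farthest node is f at distance 4.
One longest path: a - k - i - m - f.
So the diameter is 4.

4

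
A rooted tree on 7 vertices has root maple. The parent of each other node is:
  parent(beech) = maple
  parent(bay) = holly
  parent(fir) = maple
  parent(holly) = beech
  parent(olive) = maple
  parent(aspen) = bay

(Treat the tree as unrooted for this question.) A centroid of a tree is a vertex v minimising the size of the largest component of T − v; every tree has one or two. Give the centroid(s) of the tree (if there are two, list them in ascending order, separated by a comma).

beech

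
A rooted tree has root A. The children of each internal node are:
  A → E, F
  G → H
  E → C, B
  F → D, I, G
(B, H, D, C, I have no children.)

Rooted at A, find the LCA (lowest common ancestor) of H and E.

A

H's ancestor chain is H, G, F, A and E's is E, A; they first meet at A.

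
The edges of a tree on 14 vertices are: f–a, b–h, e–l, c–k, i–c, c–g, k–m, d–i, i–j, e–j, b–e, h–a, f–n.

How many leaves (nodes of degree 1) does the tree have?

Degree-1 nodes: d, g, l, m, n — 5 of them.

5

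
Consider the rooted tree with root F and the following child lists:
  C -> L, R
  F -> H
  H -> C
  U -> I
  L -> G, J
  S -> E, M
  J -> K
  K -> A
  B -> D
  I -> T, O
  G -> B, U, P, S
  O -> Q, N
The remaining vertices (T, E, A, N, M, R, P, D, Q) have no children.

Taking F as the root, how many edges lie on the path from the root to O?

7

Climbing from O to the root: O – I – U – G – L – C – H – F. That's 7 steps.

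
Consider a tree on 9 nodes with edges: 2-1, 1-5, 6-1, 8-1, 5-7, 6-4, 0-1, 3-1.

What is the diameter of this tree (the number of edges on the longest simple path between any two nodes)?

4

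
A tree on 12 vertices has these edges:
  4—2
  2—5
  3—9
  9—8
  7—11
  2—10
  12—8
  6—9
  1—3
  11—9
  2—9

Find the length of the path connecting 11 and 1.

Walking from 11: 11–9–3–1. Length 3.

3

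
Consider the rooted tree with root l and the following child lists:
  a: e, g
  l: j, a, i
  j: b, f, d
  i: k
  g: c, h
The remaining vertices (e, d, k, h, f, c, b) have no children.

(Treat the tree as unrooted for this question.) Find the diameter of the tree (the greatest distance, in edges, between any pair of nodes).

5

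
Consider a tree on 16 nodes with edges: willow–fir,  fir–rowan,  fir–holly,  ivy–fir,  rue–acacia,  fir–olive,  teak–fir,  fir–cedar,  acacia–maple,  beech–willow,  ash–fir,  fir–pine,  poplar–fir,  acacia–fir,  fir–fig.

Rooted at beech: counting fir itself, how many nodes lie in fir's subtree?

14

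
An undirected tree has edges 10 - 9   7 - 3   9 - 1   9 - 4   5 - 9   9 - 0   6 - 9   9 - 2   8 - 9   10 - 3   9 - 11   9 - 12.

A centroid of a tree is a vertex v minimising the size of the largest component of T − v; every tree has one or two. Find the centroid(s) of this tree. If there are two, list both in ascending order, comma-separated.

9

If 9 is removed the pieces have sizes 3, 1, 1, 1, 1, 1, 1, 1, 1, 1, all ≤ ⌊13/2⌋ = 6.
Every other node leaves some component of size > 6, so the centroid is unique.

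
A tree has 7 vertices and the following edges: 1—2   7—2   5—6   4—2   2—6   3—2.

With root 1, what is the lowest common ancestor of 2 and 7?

2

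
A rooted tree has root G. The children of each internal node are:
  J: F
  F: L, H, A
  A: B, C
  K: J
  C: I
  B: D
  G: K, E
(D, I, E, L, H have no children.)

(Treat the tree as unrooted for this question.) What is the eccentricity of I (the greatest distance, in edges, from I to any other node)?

Distances from I peak at 7, attained at E.
I-C-A-F-J-K-G-E

7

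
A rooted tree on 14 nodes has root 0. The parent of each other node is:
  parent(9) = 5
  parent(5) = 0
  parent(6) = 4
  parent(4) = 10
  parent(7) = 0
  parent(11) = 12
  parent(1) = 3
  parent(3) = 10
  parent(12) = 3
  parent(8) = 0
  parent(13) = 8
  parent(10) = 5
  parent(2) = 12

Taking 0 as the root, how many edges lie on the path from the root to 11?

Climbing from 11 to the root: 11–12–3–10–5–0. That's 5 steps.

5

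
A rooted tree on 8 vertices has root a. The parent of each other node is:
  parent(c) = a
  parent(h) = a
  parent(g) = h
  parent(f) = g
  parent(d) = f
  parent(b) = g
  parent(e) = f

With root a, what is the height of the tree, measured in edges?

A deepest node is d, reached by a → h → g → f → d.
That path has 4 edges, so the height is 4.

4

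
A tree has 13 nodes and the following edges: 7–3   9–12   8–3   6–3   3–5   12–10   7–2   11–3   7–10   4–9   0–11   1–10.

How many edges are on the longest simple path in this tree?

7

A longest path is 0–11–3–7–10–12–9–4, with 7 edges.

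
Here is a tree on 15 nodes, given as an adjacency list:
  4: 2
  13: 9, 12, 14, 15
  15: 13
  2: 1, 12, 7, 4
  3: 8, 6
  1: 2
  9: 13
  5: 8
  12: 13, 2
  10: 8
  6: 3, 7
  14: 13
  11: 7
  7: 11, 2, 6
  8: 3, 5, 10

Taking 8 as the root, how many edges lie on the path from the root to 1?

Climbing from 1 to the root: 1 – 2 – 7 – 6 – 3 – 8. That's 5 steps.

5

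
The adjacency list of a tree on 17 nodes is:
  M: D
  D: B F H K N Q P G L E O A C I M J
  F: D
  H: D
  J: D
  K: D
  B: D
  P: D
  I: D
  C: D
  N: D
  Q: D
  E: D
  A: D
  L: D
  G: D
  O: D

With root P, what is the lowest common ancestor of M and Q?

M's ancestor chain is M, D, P and Q's is Q, D, P; they first meet at D.

D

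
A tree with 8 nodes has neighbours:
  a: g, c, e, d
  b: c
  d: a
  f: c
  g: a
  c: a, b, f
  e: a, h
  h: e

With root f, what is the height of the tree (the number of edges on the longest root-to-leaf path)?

The longest root-to-leaf path is f – c – a – e – h (4 edges).

4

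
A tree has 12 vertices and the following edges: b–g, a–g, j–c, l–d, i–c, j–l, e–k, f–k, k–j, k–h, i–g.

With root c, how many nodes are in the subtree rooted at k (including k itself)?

Descendants of k (including itself): k, e, f, h. That's 4.

4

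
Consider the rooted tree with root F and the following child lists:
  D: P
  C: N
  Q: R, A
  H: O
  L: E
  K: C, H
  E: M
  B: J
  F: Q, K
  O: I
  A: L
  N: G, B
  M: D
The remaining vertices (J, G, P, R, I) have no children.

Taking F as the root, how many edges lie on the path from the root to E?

4

F – Q – A – L – E — 4 edges.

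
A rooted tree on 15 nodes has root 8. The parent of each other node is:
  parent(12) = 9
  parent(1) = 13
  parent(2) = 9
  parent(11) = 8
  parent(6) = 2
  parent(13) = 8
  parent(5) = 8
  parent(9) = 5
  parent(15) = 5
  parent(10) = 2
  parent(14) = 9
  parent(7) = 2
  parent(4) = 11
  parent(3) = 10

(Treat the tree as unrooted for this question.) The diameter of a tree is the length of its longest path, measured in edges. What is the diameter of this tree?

7

A longest path is 3 – 10 – 2 – 9 – 5 – 8 – 11 – 4, with 7 edges.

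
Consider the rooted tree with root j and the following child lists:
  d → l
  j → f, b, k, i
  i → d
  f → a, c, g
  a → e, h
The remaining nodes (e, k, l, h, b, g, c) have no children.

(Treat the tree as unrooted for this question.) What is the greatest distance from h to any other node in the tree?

6

A farthest node from h is l.
The path h – a – f – j – i – d – l has 6 edges.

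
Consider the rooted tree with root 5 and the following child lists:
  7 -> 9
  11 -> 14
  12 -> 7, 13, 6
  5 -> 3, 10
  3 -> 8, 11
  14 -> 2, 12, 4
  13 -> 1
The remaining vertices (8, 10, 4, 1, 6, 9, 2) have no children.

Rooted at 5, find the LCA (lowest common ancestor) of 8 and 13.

3

Path 8→root: 8 3 5; path 13→root: 13 12 14 11 3 5.
First common node: 3.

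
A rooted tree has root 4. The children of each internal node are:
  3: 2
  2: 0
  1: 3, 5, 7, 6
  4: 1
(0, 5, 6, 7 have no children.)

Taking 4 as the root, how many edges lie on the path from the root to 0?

Path from 4 to 0: 4 → 1 → 3 → 2 → 0, which has 4 edges.

4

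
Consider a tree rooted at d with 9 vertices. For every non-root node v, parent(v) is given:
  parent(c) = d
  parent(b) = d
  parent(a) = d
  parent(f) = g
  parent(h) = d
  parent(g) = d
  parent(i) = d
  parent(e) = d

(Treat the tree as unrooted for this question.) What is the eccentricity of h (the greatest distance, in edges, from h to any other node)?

3

The node farthest from h is f, via h – d – g – f — 3 edges.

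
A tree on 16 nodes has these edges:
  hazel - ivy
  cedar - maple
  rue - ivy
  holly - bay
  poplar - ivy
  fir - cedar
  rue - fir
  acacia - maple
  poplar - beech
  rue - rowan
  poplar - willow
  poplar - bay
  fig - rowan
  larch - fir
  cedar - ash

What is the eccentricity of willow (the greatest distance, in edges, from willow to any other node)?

7

A farthest node from willow is acacia.
The path willow–poplar–ivy–rue–fir–cedar–maple–acacia has 7 edges.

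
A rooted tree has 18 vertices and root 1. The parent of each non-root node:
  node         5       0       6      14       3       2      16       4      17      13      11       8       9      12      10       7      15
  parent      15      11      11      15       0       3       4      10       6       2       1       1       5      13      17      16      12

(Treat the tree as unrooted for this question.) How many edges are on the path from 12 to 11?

5

The path is 12–13–2–3–0–11, which has 5 edges.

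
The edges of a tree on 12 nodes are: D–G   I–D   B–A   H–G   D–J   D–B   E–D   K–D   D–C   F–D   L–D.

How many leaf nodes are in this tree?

The leaves are A, C, E, F, H, I, J, K, L.
That is 9 leaves.

9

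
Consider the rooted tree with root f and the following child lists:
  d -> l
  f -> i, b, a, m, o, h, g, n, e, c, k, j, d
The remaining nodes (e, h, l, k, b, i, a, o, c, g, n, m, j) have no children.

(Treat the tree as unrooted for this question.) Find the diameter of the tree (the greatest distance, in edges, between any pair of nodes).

A longest path is l – d – f – k, with 3 edges.

3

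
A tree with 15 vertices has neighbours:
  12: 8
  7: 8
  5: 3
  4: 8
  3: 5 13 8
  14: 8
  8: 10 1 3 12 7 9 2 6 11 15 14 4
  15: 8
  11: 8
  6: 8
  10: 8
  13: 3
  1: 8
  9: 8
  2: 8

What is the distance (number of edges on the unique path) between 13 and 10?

Walking from 13: 13 – 3 – 8 – 10. Length 3.

3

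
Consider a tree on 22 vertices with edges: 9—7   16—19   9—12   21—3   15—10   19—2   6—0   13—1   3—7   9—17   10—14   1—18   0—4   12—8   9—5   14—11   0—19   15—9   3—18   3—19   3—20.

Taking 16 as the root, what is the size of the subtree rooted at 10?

10's subtree: {10, 14, 11}, size 3.

3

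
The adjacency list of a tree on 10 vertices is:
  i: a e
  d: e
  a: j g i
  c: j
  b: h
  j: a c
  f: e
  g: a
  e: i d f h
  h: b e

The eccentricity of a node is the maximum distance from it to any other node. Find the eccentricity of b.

6

The node farthest from b is c, via b–h–e–i–a–j–c — 6 edges.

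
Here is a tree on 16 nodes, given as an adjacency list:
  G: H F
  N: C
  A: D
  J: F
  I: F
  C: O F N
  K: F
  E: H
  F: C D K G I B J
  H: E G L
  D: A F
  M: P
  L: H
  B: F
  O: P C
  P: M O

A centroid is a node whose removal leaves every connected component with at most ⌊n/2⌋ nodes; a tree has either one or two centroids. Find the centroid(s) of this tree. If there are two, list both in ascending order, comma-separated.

Delete F: the remaining components have sizes 5, 4, 2, 1, 1, 1, 1. Max 5 ≤ 8, so F is a centroid.
No neighbour of F does as well, so F is the unique centroid.

F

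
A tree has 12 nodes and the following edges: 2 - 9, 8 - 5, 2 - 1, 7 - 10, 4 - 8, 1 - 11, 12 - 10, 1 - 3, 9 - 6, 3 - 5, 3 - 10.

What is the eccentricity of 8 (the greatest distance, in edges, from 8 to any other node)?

6

Distances from 8 peak at 6, attained at 6.
8–5–3–1–2–9–6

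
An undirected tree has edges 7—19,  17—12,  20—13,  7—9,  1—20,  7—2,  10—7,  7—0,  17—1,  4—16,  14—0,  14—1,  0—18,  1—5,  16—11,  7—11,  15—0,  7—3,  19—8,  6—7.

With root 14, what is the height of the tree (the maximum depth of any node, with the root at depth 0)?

A deepest node is 4, reached by 14-0-7-11-16-4.
That path has 5 edges, so the height is 5.

5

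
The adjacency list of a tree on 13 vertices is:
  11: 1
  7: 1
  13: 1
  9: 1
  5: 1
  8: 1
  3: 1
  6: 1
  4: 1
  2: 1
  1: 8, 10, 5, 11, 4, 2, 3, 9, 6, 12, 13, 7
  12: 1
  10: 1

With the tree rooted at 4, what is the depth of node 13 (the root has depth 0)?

2

4 → 1 → 13 — 2 edges.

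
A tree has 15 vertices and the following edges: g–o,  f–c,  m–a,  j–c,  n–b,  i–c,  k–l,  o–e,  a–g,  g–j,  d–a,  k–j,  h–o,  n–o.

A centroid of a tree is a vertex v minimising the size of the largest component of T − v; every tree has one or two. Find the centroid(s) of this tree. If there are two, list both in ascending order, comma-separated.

If g is removed the pieces have sizes 6, 5, 3, all ≤ ⌊15/2⌋ = 7.
Every other node leaves some component of size > 7, so the centroid is unique.

g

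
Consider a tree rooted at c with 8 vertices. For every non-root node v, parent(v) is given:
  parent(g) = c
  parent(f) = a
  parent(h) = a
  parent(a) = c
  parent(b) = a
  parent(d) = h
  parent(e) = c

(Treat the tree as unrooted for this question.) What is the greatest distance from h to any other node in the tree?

The node farthest from h is e (g also at distance 3), via h – a – c – e — 3 edges.

3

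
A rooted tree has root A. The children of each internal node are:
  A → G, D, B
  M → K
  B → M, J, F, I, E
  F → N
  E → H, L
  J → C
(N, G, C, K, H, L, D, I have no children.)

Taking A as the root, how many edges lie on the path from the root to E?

2

Climbing from E to the root: E → B → A. That's 2 steps.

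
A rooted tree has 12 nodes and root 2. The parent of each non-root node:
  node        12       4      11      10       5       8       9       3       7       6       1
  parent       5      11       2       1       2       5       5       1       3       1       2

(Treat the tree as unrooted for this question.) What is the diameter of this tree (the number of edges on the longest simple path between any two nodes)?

5

BFS from 7 reaches 4 last, at distance 5; BFS from 4 confirms no node is farther.
Path: 7-3-1-2-11-4.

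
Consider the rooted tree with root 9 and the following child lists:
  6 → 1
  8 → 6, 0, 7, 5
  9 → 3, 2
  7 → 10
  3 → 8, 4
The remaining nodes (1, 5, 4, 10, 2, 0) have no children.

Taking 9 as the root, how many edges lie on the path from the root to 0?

3

Climbing from 0 to the root: 0–8–3–9. That's 3 steps.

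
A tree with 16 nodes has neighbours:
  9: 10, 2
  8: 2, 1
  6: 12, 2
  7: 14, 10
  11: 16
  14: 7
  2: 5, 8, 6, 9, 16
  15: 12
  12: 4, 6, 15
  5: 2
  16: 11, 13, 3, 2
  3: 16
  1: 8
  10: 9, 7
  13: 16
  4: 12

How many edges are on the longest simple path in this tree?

7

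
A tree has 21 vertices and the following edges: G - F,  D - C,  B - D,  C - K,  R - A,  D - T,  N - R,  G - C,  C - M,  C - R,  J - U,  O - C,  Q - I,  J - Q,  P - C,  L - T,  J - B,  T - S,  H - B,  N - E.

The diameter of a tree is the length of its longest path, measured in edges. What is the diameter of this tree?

8

A longest path is I - Q - J - B - D - C - R - N - E, with 8 edges.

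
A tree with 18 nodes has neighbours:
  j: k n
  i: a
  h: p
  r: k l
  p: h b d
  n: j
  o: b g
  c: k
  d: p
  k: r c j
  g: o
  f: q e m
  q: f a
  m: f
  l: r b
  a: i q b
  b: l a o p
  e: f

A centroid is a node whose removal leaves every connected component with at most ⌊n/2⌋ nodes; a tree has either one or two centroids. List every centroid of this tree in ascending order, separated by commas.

b

If b is removed the pieces have sizes 6, 6, 3, 2, all ≤ ⌊18/2⌋ = 9.
Every other node leaves some component of size > 9, so the centroid is unique.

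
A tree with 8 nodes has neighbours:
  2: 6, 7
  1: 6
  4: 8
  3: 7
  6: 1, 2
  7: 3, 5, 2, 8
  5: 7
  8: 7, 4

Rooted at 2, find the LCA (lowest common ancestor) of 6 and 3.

2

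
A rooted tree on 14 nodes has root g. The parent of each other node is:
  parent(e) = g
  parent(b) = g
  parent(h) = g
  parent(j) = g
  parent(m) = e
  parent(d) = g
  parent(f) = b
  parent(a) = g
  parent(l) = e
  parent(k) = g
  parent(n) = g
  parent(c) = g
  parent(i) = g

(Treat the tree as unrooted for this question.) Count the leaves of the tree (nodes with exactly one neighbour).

11

The leaves are a, c, d, f, h, i, j, k, l, m, n.
That is 11 leaves.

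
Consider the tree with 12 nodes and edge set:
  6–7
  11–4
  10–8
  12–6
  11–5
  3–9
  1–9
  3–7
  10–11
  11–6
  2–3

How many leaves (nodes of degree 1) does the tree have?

Exactly 6 nodes have a single neighbour: 1, 2, 4, 5, 8, 12.

6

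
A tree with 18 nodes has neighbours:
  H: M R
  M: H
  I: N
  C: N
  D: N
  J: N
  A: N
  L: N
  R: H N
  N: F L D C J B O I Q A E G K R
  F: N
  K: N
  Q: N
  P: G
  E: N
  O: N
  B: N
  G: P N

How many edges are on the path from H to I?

3

H - R - N - I: 3 edges.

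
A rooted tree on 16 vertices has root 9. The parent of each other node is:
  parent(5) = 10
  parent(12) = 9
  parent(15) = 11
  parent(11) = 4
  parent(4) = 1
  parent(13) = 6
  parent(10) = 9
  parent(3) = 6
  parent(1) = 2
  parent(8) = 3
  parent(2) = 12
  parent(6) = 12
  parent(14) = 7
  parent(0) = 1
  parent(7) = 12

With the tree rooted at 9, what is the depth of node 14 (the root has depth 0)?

9–12–7–14 — 3 edges.

3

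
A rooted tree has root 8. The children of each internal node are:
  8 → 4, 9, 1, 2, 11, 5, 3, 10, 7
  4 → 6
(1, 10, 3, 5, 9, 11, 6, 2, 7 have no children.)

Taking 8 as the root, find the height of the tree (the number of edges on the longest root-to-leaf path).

6 sits deepest: 8 → 4 → 6 — 2 edges from the root.

2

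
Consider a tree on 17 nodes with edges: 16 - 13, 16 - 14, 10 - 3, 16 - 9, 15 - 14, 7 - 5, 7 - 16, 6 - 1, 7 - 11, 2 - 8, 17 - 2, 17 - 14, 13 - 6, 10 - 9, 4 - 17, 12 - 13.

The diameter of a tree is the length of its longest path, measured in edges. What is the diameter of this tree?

7

Starting from 3, a farthest node is 8 at distance 7.
One longest path: 3 - 10 - 9 - 16 - 14 - 17 - 2 - 8.
So the diameter is 7.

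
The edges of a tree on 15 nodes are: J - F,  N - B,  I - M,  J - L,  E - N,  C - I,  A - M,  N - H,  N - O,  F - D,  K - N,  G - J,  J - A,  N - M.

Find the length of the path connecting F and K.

5

The path is F–J–A–M–N–K, which has 5 edges.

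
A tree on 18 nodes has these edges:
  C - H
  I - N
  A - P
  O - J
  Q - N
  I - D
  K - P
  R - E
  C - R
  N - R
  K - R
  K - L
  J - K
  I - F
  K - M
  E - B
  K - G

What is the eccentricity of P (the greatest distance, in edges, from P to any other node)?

Distances from P peak at 5, attained at F (D also at distance 5).
P – K – R – N – I – F

5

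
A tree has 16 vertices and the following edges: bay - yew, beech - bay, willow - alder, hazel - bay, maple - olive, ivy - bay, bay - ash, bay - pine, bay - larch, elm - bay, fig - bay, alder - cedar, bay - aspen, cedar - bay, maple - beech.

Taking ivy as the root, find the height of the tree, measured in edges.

4

A deepest node is olive, reached by ivy–bay–beech–maple–olive.
That path has 4 edges, so the height is 4.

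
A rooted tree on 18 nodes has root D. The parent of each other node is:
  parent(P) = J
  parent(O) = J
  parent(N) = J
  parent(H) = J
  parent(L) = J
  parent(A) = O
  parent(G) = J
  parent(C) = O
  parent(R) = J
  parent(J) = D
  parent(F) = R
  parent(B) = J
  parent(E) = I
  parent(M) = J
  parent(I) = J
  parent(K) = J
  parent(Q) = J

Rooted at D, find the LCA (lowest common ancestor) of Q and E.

J

Path Q→root: Q J D; path E→root: E I J D.
First common node: J.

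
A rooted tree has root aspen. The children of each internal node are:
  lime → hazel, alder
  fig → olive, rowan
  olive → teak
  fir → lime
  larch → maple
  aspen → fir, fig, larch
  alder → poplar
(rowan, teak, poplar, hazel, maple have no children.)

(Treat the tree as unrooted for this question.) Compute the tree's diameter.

BFS from poplar reaches teak last, at distance 7; BFS from teak confirms no node is farther.
Path: poplar – alder – lime – fir – aspen – fig – olive – teak.

7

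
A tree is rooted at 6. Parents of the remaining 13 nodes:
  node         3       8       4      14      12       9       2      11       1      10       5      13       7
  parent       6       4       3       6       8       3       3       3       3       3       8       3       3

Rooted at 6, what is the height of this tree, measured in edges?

A deepest node is 12, reached by 6 → 3 → 4 → 8 → 12.
That path has 4 edges, so the height is 4.

4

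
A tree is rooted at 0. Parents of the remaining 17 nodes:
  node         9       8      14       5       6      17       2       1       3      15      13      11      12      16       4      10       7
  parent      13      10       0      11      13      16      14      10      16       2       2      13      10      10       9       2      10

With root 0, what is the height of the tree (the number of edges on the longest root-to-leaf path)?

5

A deepest node is 5, reached by 0 → 14 → 2 → 13 → 11 → 5.
That path has 5 edges, so the height is 5.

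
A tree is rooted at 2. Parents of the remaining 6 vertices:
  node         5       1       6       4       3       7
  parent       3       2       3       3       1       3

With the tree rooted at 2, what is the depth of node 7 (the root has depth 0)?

3

Climbing from 7 to the root: 7 → 3 → 1 → 2. That's 3 steps.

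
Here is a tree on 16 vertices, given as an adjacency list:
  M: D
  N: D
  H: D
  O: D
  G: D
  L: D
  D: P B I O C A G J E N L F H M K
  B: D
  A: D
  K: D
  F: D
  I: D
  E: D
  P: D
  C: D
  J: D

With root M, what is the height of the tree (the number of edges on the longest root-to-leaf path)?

E sits deepest: M – D – E — 2 edges from the root.

2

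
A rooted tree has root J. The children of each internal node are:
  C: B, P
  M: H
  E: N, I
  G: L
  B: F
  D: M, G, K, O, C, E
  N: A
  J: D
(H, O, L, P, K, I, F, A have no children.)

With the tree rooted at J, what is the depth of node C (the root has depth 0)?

2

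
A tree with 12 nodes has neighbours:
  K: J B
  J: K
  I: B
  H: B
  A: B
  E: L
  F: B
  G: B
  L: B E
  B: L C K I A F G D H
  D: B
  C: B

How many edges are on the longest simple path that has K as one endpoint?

Distances from K peak at 3, attained at E.
K–B–L–E

3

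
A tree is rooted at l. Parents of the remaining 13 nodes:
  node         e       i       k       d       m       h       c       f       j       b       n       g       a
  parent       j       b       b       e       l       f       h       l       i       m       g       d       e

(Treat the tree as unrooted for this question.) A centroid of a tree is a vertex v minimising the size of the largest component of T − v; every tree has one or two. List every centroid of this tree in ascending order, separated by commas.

If i is removed the pieces have sizes 7, 6, all ≤ ⌊14/2⌋ = 7.
Its neighbour b also leaves a largest component of size 7, so both are centroids.

b, i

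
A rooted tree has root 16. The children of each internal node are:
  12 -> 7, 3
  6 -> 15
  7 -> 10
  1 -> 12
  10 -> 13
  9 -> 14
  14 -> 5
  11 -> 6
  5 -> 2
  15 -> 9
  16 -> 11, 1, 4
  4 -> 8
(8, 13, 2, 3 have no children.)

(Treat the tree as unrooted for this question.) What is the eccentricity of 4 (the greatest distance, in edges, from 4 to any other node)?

8

Distances from 4 peak at 8, attained at 2.
4-16-11-6-15-9-14-5-2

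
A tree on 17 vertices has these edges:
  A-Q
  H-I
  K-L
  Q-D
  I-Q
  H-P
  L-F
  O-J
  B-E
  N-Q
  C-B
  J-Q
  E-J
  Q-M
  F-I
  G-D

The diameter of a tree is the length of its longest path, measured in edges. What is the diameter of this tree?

8

BFS from K reaches C last, at distance 8; BFS from C confirms no node is farther.
Path: K – L – F – I – Q – J – E – B – C.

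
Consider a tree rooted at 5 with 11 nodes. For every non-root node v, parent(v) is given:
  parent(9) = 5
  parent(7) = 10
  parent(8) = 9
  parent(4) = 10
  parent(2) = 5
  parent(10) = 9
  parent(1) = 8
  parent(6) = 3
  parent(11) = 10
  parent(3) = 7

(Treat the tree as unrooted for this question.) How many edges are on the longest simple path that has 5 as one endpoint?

5

The node farthest from 5 is 6, via 5-9-10-7-3-6 — 5 edges.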